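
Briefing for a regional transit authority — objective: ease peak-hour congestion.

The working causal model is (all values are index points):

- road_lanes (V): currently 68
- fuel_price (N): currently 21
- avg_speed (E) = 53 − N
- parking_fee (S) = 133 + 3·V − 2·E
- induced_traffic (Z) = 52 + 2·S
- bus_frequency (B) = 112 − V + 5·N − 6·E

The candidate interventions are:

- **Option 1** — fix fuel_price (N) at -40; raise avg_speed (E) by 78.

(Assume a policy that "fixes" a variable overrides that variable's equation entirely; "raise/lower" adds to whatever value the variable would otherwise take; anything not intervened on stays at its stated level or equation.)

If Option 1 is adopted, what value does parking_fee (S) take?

Option 1 (N := -40, E + 78):
  V = 68
  N = -40
  E = 53 − (-40) (+78 from intervention) = 171
  S = 133 + 3·68 − 2·171 = -5

-5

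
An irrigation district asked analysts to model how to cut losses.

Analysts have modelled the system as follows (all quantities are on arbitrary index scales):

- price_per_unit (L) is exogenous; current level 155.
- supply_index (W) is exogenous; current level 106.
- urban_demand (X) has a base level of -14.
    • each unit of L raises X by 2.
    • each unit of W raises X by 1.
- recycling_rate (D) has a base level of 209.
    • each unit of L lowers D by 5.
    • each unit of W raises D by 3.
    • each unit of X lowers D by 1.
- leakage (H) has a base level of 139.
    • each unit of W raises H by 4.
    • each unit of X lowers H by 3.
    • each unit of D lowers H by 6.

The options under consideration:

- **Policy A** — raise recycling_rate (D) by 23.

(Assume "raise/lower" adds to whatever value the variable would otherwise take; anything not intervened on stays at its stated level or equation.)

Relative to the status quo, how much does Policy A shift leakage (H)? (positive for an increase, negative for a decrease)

Baseline:
  L = 155
  W = 106
  X = -14 + 2·155 + 106 = 402
  D = 209 − 5·155 + 3·106 − 402 = -650
  H = 139 + 4·106 − 3·402 − 6·(-650) = 3257
Policy A (D + 23):
  L = 155
  W = 106
  X = -14 + 2·155 + 106 = 402
  D = 209 − 5·155 + 3·106 − 402 (+23 from intervention) = -627
  H = 139 + 4·106 − 3·402 − 6·(-627) = 3119
Change in H: 3119 − 3257 = -138

-138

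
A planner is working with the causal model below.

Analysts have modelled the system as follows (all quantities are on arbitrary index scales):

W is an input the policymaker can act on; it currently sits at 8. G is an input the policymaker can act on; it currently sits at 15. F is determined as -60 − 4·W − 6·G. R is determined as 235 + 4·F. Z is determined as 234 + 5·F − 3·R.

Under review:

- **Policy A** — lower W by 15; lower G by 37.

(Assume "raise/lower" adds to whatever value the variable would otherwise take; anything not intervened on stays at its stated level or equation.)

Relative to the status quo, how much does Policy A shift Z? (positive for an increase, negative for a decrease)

Baseline:
  W = 8
  G = 15
  F = -60 − 4·8 − 6·15 = -182
  R = 235 + 4·(-182) = -493
  Z = 234 + 5·(-182) − 3·(-493) = 803
Policy A (W − 15, G − 37):
  W = 8 − 15 = -7
  G = 15 − 37 = -22
  F = -60 − 4·(-7) − 6·(-22) = 100
  R = 235 + 4·100 = 635
  Z = 234 + 5·100 − 3·635 = -1171
Change in Z: -1171 − 803 = -1974

-1974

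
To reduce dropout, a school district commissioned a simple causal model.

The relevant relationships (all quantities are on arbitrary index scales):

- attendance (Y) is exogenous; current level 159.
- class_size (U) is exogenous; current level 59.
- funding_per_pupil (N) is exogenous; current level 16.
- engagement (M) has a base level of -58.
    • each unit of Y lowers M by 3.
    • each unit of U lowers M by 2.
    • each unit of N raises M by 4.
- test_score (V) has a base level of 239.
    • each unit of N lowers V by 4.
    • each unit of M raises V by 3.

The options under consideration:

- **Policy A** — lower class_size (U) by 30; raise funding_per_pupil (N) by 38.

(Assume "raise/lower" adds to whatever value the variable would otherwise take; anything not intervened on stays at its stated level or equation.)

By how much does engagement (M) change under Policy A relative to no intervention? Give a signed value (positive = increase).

Baseline:
  Y = 159
  U = 59
  N = 16
  M = -58 − 3·159 − 2·59 + 4·16 = -589
Policy A (U − 30, N + 38):
  Y = 159
  U = 59 − 30 = 29
  N = 16 + 38 = 54
  M = -58 − 3·159 − 2·29 + 4·54 = -377
Change in M: -377 − (-589) = 212

212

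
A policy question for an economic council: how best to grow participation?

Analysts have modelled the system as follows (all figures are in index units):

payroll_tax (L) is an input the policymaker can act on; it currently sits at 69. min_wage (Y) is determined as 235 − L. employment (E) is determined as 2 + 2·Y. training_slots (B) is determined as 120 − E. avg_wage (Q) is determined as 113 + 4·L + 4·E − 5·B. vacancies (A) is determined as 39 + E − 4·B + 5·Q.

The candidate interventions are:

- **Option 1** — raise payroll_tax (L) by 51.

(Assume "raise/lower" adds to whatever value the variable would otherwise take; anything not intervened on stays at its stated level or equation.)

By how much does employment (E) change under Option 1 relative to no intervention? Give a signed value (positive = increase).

-102

Baseline:
  L = 69
  Y = 235 − 69 = 166
  E = 2 + 2·166 = 334
Option 1 (L + 51):
  L = 69 + 51 = 120
  Y = 235 − 120 = 115
  E = 2 + 2·115 = 232
Change in E: 232 − 334 = -102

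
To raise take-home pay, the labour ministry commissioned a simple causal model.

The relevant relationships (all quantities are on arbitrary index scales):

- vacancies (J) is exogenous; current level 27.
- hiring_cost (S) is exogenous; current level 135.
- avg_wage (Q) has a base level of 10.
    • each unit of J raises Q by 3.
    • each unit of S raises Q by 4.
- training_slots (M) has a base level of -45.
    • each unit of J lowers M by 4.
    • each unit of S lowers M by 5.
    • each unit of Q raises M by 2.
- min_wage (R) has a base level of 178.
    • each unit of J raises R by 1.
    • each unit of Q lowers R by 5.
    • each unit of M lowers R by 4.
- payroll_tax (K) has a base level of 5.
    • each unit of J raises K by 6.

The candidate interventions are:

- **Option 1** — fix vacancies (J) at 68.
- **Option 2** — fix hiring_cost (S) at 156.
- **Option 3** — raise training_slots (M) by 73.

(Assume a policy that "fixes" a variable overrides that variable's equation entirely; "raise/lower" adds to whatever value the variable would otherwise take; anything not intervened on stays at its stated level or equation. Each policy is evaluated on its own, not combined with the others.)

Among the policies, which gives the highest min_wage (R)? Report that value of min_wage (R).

Option 1 (J := 68):
  J = 68
  S = 135
  Q = 10 + 3·68 + 4·135 = 754
  M = -45 − 4·68 − 5·135 + 2·754 = 516
  R = 178 + 68 − 5·754 − 4·516 = -5588
Option 2 (S := 156):
  J = 27
  S = 156
  Q = 10 + 3·27 + 4·156 = 715
  M = -45 − 4·27 − 5·156 + 2·715 = 497
  R = 178 + 27 − 5·715 − 4·497 = -5358
Option 3 (M + 73):
  J = 27
  S = 135
  Q = 10 + 3·27 + 4·135 = 631
  M = -45 − 4·27 − 5·135 + 2·631 (+73 from intervention) = 507
  R = 178 + 27 − 5·631 − 4·507 = -4978
Comparing — Option 1: R=-5588, Option 2: R=-5358, Option 3: R=-4978. Highest is -4978 (Option 3).

-4978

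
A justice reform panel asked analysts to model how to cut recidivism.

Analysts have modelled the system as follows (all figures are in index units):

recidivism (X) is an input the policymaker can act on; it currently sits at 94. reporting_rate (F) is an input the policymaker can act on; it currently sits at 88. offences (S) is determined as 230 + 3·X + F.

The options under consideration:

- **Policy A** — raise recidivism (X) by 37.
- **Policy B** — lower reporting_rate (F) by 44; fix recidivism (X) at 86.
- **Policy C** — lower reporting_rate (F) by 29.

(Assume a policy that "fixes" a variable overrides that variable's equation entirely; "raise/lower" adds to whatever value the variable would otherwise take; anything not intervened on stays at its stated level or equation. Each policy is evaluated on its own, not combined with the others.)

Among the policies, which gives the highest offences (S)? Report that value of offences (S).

711

Policy A (X + 37):
  X = 94 + 37 = 131
  F = 88
  S = 230 + 3·131 + 88 = 711
Policy B (F − 44, X := 86):
  X = 86
  F = 88 − 44 = 44
  S = 230 + 3·86 + 44 = 532
Policy C (F − 29):
  X = 94
  F = 88 − 29 = 59
  S = 230 + 3·94 + 59 = 571
Comparing — Policy A: S=711, Policy B: S=532, Policy C: S=571. Highest is 711 (Policy A).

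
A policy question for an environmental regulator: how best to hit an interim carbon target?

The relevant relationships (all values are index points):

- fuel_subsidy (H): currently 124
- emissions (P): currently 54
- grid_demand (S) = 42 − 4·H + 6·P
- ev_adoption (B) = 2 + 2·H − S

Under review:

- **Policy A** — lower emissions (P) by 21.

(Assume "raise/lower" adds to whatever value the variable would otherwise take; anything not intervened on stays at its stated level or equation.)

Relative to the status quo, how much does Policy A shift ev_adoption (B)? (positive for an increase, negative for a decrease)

Baseline:
  H = 124
  P = 54
  S = 42 − 4·124 + 6·54 = -130
  B = 2 + 2·124 − (-130) = 380
Policy A (P − 21):
  H = 124
  P = 54 − 21 = 33
  S = 42 − 4·124 + 6·33 = -256
  B = 2 + 2·124 − (-256) = 506
Change in B: 506 − 380 = 126

126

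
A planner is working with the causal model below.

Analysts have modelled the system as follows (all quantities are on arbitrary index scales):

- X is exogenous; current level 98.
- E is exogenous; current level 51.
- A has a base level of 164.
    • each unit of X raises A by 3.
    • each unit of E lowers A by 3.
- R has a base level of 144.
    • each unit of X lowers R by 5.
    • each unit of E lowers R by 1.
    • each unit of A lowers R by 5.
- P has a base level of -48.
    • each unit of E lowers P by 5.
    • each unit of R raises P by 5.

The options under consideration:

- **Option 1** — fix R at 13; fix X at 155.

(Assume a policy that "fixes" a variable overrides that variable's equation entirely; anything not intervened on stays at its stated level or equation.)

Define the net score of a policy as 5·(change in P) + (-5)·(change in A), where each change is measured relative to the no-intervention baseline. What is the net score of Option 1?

47520

Baseline:
  X = 98
  E = 51
  A = 164 + 3·98 − 3·51 = 305
  R = 144 − 5·98 − 51 − 5·305 = -1922
  P = -48 − 5·51 + 5·(-1922) = -9913
Option 1 (R := 13, X := 155):
  X = 155
  E = 51
  A = 164 + 3·155 − 3·51 = 476
  R = 13
  P = -48 − 5·51 + 5·13 = -238
ΔP = -238 − (-9913) = 9675; ΔA = 476 − 305 = 171
Score = 5·9675 + (-5)·171 = 47520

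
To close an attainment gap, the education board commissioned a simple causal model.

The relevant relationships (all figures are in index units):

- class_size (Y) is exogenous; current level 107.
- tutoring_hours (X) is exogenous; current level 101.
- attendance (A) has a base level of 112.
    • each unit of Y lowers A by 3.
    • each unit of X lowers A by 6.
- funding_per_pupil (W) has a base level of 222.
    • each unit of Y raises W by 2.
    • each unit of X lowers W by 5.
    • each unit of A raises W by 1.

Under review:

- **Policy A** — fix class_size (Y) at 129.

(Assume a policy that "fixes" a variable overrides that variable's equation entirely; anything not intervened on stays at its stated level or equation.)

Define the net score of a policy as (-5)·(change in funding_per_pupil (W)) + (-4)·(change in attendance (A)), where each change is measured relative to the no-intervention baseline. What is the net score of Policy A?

374

Baseline:
  Y = 107
  X = 101
  A = 112 − 3·107 − 6·101 = -815
  W = 222 + 2·107 − 5·101 + (-815) = -884
Policy A (Y := 129):
  Y = 129
  X = 101
  A = 112 − 3·129 − 6·101 = -881
  W = 222 + 2·129 − 5·101 + (-881) = -906
ΔW = -906 − (-884) = -22; ΔA = -881 − (-815) = -66
Score = (-5)·(-22) + (-4)·(-66) = 374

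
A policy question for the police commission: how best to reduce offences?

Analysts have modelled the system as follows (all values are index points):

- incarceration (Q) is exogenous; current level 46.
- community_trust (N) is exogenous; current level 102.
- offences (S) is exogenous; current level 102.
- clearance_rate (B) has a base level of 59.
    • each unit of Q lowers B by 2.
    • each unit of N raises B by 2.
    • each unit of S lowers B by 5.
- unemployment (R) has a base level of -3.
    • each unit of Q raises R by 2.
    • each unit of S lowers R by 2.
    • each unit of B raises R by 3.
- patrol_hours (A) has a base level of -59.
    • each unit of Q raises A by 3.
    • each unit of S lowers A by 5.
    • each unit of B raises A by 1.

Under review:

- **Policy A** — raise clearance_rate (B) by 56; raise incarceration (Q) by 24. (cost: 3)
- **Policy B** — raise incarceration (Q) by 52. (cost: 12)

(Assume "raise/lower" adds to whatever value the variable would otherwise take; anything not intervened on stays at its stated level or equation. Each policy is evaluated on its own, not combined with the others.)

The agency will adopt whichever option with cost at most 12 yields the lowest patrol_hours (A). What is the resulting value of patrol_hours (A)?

-718

Policy A (B + 56, Q + 24):
  Q = 46 + 24 = 70
  N = 102
  S = 102
  B = 59 − 2·70 + 2·102 − 5·102 (+56 from intervention) = -331
  A = -59 + 3·70 − 5·102 + (-331) = -690
Policy B (Q + 52):
  Q = 46 + 52 = 98
  N = 102
  S = 102
  B = 59 − 2·98 + 2·102 − 5·102 = -443
  A = -59 + 3·98 − 5·102 + (-443) = -718
Comparing — Policy A: A=-690, Policy B: A=-718. Lowest is -718 (Policy B).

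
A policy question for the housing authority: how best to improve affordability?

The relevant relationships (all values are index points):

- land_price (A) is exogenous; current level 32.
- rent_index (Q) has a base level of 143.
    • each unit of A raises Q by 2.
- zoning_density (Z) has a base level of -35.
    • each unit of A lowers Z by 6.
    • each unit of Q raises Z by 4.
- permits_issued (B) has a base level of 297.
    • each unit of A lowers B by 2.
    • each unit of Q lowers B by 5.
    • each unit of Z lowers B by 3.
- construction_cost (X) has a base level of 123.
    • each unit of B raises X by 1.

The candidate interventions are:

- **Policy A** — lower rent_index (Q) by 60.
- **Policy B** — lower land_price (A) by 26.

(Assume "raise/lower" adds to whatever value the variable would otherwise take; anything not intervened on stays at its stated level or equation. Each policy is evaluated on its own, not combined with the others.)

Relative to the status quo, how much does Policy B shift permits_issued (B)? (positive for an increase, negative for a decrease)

Baseline:
  A = 32
  Q = 143 + 2·32 = 207
  Z = -35 − 6·32 + 4·207 = 601
  B = 297 − 2·32 − 5·207 − 3·601 = -2605
Policy B (A − 26):
  A = 32 − 26 = 6
  Q = 143 + 2·6 = 155
  Z = -35 − 6·6 + 4·155 = 549
  B = 297 − 2·6 − 5·155 − 3·549 = -2137
Change in B: -2137 − (-2605) = 468

468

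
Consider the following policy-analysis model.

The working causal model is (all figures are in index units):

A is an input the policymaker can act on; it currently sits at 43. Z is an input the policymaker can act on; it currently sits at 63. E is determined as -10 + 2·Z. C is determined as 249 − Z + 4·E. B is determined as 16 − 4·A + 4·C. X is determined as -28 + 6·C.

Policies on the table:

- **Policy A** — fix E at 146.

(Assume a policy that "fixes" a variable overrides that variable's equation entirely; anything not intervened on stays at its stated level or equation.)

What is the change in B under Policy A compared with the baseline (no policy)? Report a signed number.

Baseline:
  A = 43
  Z = 63
  E = -10 + 2·63 = 116
  C = 249 − 63 + 4·116 = 650
  B = 16 − 4·43 + 4·650 = 2444
Policy A (E := 146):
  A = 43
  Z = 63
  E = 146
  C = 249 − 63 + 4·146 = 770
  B = 16 − 4·43 + 4·770 = 2924
Change in B: 2924 − 2444 = 480

480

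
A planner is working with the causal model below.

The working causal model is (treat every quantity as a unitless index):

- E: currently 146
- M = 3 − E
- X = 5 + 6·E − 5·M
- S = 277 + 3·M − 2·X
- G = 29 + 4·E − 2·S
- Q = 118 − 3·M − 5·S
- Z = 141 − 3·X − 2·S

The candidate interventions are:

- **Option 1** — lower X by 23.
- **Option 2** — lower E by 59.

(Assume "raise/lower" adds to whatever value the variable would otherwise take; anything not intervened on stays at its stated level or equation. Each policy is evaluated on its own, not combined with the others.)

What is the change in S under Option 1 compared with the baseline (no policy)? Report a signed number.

46

Baseline:
  E = 146
  M = 3 − 146 = -143
  X = 5 + 6·146 − 5·(-143) = 1596
  S = 277 + 3·(-143) − 2·1596 = -3344
Option 1 (X − 23):
  E = 146
  M = 3 − 146 = -143
  X = 5 + 6·146 − 5·(-143) (−23 from intervention) = 1573
  S = 277 + 3·(-143) − 2·1573 = -3298
Change in S: -3298 − (-3344) = 46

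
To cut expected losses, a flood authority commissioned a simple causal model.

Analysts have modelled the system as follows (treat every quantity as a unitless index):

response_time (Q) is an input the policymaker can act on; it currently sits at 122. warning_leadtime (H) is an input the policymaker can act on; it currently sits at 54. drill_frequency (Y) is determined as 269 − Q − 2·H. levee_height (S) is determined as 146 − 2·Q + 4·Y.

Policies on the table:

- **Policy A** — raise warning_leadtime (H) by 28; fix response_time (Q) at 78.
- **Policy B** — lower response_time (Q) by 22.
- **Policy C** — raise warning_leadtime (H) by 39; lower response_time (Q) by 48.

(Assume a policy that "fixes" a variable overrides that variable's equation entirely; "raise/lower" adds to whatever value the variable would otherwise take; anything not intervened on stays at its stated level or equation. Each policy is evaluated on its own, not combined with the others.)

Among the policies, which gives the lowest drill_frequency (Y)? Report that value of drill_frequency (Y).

Policy A (H + 28, Q := 78):
  Q = 78
  H = 54 + 28 = 82
  Y = 269 − 78 − 2·82 = 27
Policy B (Q − 22):
  Q = 122 − 22 = 100
  H = 54
  Y = 269 − 100 − 2·54 = 61
Policy C (H + 39, Q − 48):
  Q = 122 − 48 = 74
  H = 54 + 39 = 93
  Y = 269 − 74 − 2·93 = 9
Comparing — Policy A: Y=27, Policy B: Y=61, Policy C: Y=9. Lowest is 9 (Policy C).

9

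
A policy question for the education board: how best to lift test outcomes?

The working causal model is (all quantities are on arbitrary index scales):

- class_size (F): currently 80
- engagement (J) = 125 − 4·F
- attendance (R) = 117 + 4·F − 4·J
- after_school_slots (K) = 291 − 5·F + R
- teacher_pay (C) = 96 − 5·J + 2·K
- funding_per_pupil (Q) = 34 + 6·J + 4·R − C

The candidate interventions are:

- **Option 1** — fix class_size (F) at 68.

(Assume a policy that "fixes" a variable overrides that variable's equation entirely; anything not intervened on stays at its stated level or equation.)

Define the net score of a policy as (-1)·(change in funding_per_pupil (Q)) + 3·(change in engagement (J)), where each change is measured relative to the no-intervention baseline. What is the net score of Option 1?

Baseline:
  F = 80
  J = 125 − 4·80 = -195
  R = 117 + 4·80 − 4·(-195) = 1217
  K = 291 − 5·80 + 1217 = 1108
  C = 96 − 5·(-195) + 2·1108 = 3287
  Q = 34 + 6·(-195) + 4·1217 − 3287 = 445
Option 1 (F := 68):
  F = 68
  J = 125 − 4·68 = -147
  R = 117 + 4·68 − 4·(-147) = 977
  K = 291 − 5·68 + 977 = 928
  C = 96 − 5·(-147) + 2·928 = 2687
  Q = 34 + 6·(-147) + 4·977 − 2687 = 373
ΔQ = 373 − 445 = -72; ΔJ = -147 − (-195) = 48
Score = (-1)·(-72) + 3·48 = 216

216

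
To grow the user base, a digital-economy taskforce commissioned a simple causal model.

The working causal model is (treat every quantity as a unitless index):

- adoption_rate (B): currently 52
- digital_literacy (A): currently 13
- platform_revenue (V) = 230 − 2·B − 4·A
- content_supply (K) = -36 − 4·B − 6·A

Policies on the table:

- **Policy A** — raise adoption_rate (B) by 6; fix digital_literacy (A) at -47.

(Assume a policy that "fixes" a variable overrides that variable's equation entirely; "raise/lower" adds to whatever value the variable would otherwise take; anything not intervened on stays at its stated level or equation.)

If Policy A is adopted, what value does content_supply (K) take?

Policy A (B + 6, A := -47):
  B = 52 + 6 = 58
  A = -47
  K = -36 − 4·58 − 6·(-47) = 14

14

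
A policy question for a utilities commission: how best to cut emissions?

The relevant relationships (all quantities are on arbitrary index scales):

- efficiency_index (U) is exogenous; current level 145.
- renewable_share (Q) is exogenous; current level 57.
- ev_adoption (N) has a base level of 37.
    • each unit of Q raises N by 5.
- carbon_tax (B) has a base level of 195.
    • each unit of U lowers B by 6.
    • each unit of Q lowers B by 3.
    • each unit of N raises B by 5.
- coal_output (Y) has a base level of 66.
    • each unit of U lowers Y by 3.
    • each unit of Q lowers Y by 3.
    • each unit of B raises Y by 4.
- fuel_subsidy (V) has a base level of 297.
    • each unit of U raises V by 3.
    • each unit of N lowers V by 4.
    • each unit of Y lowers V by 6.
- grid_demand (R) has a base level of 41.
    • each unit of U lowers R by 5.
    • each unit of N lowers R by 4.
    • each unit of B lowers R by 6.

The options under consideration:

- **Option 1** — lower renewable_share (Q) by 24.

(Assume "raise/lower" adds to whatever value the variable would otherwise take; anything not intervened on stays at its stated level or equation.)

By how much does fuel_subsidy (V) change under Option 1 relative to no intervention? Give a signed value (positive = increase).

12720

Baseline:
  U = 145
  Q = 57
  N = 37 + 5·57 = 322
  B = 195 − 6·145 − 3·57 + 5·322 = 764
  Y = 66 − 3·145 − 3·57 + 4·764 = 2516
  V = 297 + 3·145 − 4·322 − 6·2516 = -15652
Option 1 (Q − 24):
  U = 145
  Q = 57 − 24 = 33
  N = 37 + 5·33 = 202
  B = 195 − 6·145 − 3·33 + 5·202 = 236
  Y = 66 − 3·145 − 3·33 + 4·236 = 476
  V = 297 + 3·145 − 4·202 − 6·476 = -2932
Change in V: -2932 − (-15652) = 12720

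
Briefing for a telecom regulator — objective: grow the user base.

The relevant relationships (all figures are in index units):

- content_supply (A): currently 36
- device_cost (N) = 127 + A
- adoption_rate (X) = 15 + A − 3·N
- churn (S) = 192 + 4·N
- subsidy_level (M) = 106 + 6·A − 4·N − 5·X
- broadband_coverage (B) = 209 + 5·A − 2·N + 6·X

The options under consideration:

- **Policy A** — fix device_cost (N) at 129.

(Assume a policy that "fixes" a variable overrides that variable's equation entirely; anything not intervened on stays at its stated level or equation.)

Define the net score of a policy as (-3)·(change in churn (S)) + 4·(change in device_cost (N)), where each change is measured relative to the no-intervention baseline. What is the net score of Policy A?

Baseline:
  A = 36
  N = 127 + 36 = 163
  S = 192 + 4·163 = 844
Policy A (N := 129):
  A = 36
  N = 129
  S = 192 + 4·129 = 708
ΔS = 708 − 844 = -136; ΔN = 129 − 163 = -34
Score = (-3)·(-136) + 4·(-34) = 272

272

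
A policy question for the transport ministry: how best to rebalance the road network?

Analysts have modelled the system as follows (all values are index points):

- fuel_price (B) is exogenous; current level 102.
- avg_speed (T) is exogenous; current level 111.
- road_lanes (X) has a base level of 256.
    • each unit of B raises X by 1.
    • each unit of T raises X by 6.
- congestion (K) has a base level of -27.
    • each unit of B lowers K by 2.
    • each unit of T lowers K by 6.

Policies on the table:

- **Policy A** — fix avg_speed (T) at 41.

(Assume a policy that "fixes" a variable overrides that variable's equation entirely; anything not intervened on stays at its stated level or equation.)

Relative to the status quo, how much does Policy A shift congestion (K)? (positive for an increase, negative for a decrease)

420

Baseline:
  B = 102
  T = 111
  K = -27 − 2·102 − 6·111 = -897
Policy A (T := 41):
  B = 102
  T = 41
  K = -27 − 2·102 − 6·41 = -477
Change in K: -477 − (-897) = 420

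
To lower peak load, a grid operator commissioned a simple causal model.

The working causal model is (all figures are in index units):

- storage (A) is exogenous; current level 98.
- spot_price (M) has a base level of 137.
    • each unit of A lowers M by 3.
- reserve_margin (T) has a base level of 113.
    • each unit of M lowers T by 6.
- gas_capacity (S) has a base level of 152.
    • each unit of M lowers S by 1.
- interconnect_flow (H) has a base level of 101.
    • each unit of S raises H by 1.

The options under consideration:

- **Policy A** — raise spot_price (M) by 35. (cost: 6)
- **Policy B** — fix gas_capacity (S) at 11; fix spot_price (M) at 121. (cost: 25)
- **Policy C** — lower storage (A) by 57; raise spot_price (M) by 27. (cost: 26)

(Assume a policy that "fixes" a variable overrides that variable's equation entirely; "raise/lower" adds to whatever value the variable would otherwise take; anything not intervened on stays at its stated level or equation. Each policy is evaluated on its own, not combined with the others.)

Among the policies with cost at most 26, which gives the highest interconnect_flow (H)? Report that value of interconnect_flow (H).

375

Policy A (M + 35):
  A = 98
  M = 137 − 3·98 (+35 from intervention) = -122
  S = 152 − (-122) = 274
  H = 101 + 274 = 375
Policy B (S := 11, M := 121):
  A = 98
  M = 121
  S = 11
  H = 101 + 11 = 112
Policy C (A − 57, M + 27):
  A = 98 − 57 = 41
  M = 137 − 3·41 (+27 from intervention) = 41
  S = 152 − 41 = 111
  H = 101 + 111 = 212
Comparing — Policy A: H=375, Policy B: H=112, Policy C: H=212. Highest is 375 (Policy A).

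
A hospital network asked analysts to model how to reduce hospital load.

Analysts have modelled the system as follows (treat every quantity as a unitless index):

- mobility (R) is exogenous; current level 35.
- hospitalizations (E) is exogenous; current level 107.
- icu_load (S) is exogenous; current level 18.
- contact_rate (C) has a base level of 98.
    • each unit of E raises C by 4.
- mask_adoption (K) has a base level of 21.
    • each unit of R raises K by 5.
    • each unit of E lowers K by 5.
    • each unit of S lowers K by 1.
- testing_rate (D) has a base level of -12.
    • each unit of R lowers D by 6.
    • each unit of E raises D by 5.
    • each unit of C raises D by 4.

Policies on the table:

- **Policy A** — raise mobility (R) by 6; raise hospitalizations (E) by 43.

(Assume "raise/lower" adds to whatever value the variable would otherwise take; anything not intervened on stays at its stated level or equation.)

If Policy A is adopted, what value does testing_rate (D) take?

3284

Policy A (R + 6, E + 43):
  R = 35 + 6 = 41
  E = 107 + 43 = 150
  C = 98 + 4·150 = 698
  D = -12 − 6·41 + 5·150 + 4·698 = 3284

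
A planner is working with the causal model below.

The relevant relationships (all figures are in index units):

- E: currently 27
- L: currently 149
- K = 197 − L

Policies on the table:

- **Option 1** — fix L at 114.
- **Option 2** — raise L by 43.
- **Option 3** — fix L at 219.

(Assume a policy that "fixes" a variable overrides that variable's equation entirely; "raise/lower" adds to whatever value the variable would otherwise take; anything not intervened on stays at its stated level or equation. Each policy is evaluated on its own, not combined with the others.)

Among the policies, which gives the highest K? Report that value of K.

83

Option 1 (L := 114):
  L = 114
  K = 197 − 114 = 83
Option 2 (L + 43):
  L = 149 + 43 = 192
  K = 197 − 192 = 5
Option 3 (L := 219):
  L = 219
  K = 197 − 219 = -22
Comparing — Option 1: K=83, Option 2: K=5, Option 3: K=-22. Highest is 83 (Option 1).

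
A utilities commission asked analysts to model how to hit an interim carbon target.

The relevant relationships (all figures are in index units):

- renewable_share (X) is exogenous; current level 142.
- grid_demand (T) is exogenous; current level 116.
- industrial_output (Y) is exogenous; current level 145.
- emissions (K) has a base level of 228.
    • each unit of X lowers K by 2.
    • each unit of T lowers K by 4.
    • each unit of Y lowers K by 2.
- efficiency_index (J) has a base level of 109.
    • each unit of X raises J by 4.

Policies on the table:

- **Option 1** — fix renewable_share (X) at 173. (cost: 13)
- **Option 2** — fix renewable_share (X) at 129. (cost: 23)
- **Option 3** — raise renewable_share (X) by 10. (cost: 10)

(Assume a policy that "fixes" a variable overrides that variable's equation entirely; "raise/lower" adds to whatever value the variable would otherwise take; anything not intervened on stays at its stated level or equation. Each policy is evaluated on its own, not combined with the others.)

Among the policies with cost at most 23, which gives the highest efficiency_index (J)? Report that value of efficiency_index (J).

Option 1 (X := 173):
  X = 173
  J = 109 + 4·173 = 801
Option 2 (X := 129):
  X = 129
  J = 109 + 4·129 = 625
Option 3 (X + 10):
  X = 142 + 10 = 152
  J = 109 + 4·152 = 717
Comparing — Option 1: J=801, Option 2: J=625, Option 3: J=717. Highest is 801 (Option 1).

801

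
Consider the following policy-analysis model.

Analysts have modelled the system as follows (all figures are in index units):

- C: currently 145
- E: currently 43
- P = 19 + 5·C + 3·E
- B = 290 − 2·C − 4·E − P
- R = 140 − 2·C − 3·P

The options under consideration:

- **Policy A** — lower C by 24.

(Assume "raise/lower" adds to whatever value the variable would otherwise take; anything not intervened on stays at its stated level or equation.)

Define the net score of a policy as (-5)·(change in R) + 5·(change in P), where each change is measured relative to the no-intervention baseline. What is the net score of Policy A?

Baseline:
  C = 145
  E = 43
  P = 19 + 5·145 + 3·43 = 873
  R = 140 − 2·145 − 3·873 = -2769
Policy A (C − 24):
  C = 145 − 24 = 121
  E = 43
  P = 19 + 5·121 + 3·43 = 753
  R = 140 − 2·121 − 3·753 = -2361
ΔR = -2361 − (-2769) = 408; ΔP = 753 − 873 = -120
Score = (-5)·408 + 5·(-120) = -2640

-2640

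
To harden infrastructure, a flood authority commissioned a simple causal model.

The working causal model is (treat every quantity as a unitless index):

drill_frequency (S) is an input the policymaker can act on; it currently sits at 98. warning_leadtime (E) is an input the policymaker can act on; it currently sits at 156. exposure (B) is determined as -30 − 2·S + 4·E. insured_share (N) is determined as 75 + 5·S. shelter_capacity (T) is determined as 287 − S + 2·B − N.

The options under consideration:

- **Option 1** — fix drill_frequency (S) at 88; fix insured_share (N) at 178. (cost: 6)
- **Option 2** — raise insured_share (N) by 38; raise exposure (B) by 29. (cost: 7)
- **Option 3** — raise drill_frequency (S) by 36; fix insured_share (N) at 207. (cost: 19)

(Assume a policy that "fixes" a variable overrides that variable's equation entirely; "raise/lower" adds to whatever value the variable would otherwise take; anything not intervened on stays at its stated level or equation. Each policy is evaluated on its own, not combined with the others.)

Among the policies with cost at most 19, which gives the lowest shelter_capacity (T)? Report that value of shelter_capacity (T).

440

Option 1 (S := 88, N := 178):
  S = 88
  E = 156
  B = -30 − 2·88 + 4·156 = 418
  N = 178
  T = 287 − 88 + 2·418 − 178 = 857
Option 2 (N + 38, B + 29):
  S = 98
  E = 156
  B = -30 − 2·98 + 4·156 (+29 from intervention) = 427
  N = 75 + 5·98 (+38 from intervention) = 603
  T = 287 − 98 + 2·427 − 603 = 440
Option 3 (S + 36, N := 207):
  S = 98 + 36 = 134
  E = 156
  B = -30 − 2·134 + 4·156 = 326
  N = 207
  T = 287 − 134 + 2·326 − 207 = 598
Comparing — Option 1: T=857, Option 2: T=440, Option 3: T=598. Lowest is 440 (Option 2).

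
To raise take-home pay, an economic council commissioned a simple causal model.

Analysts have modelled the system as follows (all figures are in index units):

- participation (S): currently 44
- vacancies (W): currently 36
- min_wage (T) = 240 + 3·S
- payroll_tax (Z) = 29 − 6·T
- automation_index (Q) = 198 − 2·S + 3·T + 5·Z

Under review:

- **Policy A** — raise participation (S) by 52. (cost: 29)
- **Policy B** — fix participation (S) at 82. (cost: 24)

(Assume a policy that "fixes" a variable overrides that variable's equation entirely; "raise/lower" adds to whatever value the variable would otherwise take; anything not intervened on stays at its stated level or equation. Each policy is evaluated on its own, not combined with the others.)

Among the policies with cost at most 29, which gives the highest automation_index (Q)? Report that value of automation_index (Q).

-12943

Policy A (S + 52):
  S = 44 + 52 = 96
  T = 240 + 3·96 = 528
  Z = 29 − 6·528 = -3139
  Q = 198 − 2·96 + 3·528 + 5·(-3139) = -14105
Policy B (S := 82):
  S = 82
  T = 240 + 3·82 = 486
  Z = 29 − 6·486 = -2887
  Q = 198 − 2·82 + 3·486 + 5·(-2887) = -12943
Comparing — Policy A: Q=-14105, Policy B: Q=-12943. Highest is -12943 (Policy B).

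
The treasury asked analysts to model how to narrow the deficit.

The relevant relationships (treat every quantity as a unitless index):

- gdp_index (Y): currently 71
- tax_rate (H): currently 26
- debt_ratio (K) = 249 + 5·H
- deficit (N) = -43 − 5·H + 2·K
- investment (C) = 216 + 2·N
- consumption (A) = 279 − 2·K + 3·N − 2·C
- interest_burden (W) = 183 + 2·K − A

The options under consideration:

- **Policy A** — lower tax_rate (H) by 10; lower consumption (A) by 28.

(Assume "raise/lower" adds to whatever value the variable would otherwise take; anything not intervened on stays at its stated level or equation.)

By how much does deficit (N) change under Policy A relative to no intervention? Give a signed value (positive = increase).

-50

Baseline:
  H = 26
  K = 249 + 5·26 = 379
  N = -43 − 5·26 + 2·379 = 585
Policy A (H − 10, A − 28):
  H = 26 − 10 = 16
  K = 249 + 5·16 = 329
  N = -43 − 5·16 + 2·329 = 535
Change in N: 535 − 585 = -50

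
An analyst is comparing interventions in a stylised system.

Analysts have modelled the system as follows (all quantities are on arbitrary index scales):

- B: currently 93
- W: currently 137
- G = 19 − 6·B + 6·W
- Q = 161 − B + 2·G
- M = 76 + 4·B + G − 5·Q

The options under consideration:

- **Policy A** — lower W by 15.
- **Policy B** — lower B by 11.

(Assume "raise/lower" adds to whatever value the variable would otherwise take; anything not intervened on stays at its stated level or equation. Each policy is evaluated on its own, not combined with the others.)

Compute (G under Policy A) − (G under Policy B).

Policy A (W − 15):
  B = 93
  W = 137 − 15 = 122
  G = 19 − 6·93 + 6·122 = 193
Policy B (B − 11):
  B = 93 − 11 = 82
  W = 137
  G = 19 − 6·82 + 6·137 = 349
G: 193 − 349 = -156

-156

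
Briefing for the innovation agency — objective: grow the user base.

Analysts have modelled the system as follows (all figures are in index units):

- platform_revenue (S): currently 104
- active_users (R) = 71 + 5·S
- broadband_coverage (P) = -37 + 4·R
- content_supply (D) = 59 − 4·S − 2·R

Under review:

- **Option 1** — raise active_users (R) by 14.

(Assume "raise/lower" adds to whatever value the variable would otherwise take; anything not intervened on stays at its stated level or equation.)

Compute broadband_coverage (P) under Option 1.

2383

Option 1 (R + 14):
  S = 104
  R = 71 + 5·104 (+14 from intervention) = 605
  P = -37 + 4·605 = 2383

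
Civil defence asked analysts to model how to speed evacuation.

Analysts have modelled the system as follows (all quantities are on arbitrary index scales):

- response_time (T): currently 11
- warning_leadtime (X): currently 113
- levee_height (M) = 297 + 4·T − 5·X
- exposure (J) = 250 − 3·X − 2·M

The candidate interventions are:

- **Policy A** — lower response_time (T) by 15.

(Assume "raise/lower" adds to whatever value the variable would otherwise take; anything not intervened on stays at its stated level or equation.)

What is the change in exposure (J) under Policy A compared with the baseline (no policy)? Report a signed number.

Baseline:
  T = 11
  X = 113
  M = 297 + 4·11 − 5·113 = -224
  J = 250 − 3·113 − 2·(-224) = 359
Policy A (T − 15):
  T = 11 − 15 = -4
  X = 113
  M = 297 + 4·(-4) − 5·113 = -284
  J = 250 − 3·113 − 2·(-284) = 479
Change in J: 479 − 359 = 120

120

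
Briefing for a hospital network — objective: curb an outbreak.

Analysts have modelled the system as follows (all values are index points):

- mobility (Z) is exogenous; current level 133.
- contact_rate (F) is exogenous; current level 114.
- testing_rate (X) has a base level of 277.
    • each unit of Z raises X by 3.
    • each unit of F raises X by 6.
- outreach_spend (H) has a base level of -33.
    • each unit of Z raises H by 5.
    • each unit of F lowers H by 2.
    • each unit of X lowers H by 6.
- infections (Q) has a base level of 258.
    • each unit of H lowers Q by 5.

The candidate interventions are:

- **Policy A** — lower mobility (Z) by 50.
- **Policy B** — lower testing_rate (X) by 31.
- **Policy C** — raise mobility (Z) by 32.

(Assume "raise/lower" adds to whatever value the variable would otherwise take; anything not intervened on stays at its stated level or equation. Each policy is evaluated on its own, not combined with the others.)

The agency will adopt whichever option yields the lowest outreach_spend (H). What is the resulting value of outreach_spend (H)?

Policy A (Z − 50):
  Z = 133 − 50 = 83
  F = 114
  X = 277 + 3·83 + 6·114 = 1210
  H = -33 + 5·83 − 2·114 − 6·1210 = -7106
Policy B (X − 31):
  Z = 133
  F = 114
  X = 277 + 3·133 + 6·114 (−31 from intervention) = 1329
  H = -33 + 5·133 − 2·114 − 6·1329 = -7570
Policy C (Z + 32):
  Z = 133 + 32 = 165
  F = 114
  X = 277 + 3·165 + 6·114 = 1456
  H = -33 + 5·165 − 2·114 − 6·1456 = -8172
Comparing — Policy A: H=-7106, Policy B: H=-7570, Policy C: H=-8172. Lowest is -8172 (Policy C).

-8172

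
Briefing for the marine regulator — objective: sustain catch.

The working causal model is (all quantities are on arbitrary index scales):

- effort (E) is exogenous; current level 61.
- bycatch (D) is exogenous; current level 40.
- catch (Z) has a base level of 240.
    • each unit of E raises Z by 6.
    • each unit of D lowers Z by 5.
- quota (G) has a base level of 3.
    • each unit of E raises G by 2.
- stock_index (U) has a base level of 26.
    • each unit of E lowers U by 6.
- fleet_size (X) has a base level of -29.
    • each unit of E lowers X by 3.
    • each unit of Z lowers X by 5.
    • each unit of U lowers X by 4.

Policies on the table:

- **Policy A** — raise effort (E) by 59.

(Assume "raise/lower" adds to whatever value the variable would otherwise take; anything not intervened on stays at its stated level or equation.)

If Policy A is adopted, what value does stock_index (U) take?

-694

Policy A (E + 59):
  E = 61 + 59 = 120
  U = 26 − 6·120 = -694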